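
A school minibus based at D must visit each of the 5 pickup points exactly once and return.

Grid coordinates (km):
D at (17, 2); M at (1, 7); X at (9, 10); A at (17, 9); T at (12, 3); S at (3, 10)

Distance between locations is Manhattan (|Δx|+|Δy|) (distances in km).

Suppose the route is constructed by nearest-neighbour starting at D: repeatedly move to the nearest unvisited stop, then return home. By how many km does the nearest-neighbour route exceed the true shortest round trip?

From D: T=6, A=7, X=16, M=21, S=22 → choose T (6).
From T: X=10, A=11, M=15, S=16 → choose X (10).
From X: S=6, A=9, M=11 → choose S (6).
From S: M=5, A=15 → choose M (5).
From M: A=18 → choose A (18).
NN route D → T → X → S → M → A → D costs 52.
Optimal: D → A → X → S → M → T → D costs 48 (by enumerating all 60 distinct tours).
Excess = 52 − 48 = 4.

4 km longer than the optimal tour.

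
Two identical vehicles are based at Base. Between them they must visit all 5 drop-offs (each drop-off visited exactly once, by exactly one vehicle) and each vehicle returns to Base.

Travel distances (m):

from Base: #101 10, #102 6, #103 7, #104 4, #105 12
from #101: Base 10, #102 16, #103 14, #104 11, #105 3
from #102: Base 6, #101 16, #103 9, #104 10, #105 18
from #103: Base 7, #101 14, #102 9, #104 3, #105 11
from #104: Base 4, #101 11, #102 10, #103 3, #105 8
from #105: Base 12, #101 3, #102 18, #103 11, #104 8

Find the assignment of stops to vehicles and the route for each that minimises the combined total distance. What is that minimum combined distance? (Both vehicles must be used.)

43 m — the smallest possible combined total.

There are 2^4 − 1 = 15 ways to divide the 5 stops into two non-empty groups. For each, the best each vehicle can do is its own shortest tour through its group:
  {#101} + {#102, #103, #104, #105}: 20 + 38 = 58
  {#102} + {#101, #103, #104, #105}: 12 + 31 = 43
  {#101, #102} + {#103, #104, #105}: 32 + 30 = 62
  {#103} + {#101, #102, #104, #105}: 14 + 37 = 51
  {#101, #103} + {#102, #104, #105}: 31 + 36 = 67
  {#102, #103} + {#101, #104, #105}: 22 + 25 = 47
  … (15 splits in total)
Best: vehicle 1 Base → #102 → Base = 12; vehicle 2 Base → #101 → #105 → #103 → #104 → Base = 31; combined 43.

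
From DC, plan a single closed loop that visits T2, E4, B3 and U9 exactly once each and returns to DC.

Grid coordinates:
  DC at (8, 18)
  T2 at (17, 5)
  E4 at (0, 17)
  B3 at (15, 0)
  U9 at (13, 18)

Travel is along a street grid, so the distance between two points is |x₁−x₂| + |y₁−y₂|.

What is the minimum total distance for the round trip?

Shortest round trip = 70.

There are 12 distinct closed tours to check (reversals are equivalent).
DC - T2 - E4 - B3 - U9 - DC: 22+29+32+20+5 = 108
DC - T2 - E4 - U9 - B3 - DC: 22+29+14+20+25 = 110
DC - T2 - B3 - E4 - U9 - DC: 22+7+32+14+5 = 80
DC - T2 - B3 - U9 - E4 - DC: 22+7+20+14+9 = 72
DC - T2 - U9 - E4 - B3 - DC: 22+17+14+32+25 = 110
DC - T2 - U9 - B3 - E4 - DC: 22+17+20+32+9 = 100
DC - E4 - T2 - B3 - U9 - DC: 9+29+7+20+5 = 70
DC - E4 - T2 - U9 - B3 - DC: 9+29+17+20+25 = 100
DC - E4 - B3 - T2 - U9 - DC: 9+32+7+17+5 = 70
DC - E4 - U9 - T2 - B3 - DC: 9+14+17+7+25 = 72
DC - B3 - T2 - E4 - U9 - DC: 25+7+29+14+5 = 80
DC - B3 - E4 - T2 - U9 - DC: 25+32+29+17+5 = 108
The minimum is 70.
One optimal route: DC → E4 → T2 → B3 → U9 → DC (or its reverse).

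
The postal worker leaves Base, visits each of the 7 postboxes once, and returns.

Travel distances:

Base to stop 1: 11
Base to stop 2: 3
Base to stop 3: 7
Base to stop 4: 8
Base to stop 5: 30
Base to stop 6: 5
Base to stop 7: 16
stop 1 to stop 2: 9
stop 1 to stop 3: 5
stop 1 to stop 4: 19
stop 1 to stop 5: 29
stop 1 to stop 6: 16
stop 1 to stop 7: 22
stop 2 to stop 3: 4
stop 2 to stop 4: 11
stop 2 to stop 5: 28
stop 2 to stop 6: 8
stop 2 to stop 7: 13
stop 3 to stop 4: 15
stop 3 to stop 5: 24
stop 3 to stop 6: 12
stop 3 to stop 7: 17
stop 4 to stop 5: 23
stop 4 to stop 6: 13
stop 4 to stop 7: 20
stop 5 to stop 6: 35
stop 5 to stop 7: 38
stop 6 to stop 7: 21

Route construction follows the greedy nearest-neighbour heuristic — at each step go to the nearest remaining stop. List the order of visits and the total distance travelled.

129 along Base → stop 2 → stop 3 → stop 1 → stop 6 → stop 4 → stop 7 → stop 5 → Base.

Base → [stop 2:3 / stop 6:5 / stop 3:7 / stop 4:8 / stop 1:11 / stop 7:16 / stop 5:30] → stop 2 (3)
stop 2 → [stop 3:4 / stop 6:8 / stop 1:9 / stop 4:11 / stop 7:13 / stop 5:28] → stop 3 (4)
stop 3 → [stop 1:5 / stop 6:12 / stop 4:15 / stop 7:17 / stop 5:24] → stop 1 (5)
stop 1 → [stop 6:16 / stop 4:19 / stop 7:22 / stop 5:29] → stop 6 (16)
stop 6 → [stop 4:13 / stop 7:21 / stop 5:35] → stop 4 (13)
stop 4 → [stop 7:20 / stop 5:23] → stop 7 (20)
stop 7 → [stop 5:38] → stop 5 (38)
Return stop 5→Base: 30.
Total = 3 + 4 + 5 + 16 + 13 + 20 + 38 + 30 = 129.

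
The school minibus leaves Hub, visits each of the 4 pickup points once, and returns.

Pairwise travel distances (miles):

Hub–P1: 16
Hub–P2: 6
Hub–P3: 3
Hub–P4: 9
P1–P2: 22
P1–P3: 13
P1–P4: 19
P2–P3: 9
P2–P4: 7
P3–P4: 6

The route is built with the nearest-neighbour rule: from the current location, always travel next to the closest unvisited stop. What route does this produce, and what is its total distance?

At Hub the remaining stops are P3 3, P2 6, P4 9, P1 16; go to P3.
At P3 the remaining stops are P4 6, P2 9, P1 13; go to P4.
At P4 the remaining stops are P2 7, P1 19; go to P2.
At P2 the remaining stops are P1 22; go to P1.
Return P1→Hub: 16.
Total = 3 + 6 + 7 + 22 + 16 = 54.

54 miles along Hub → P3 → P4 → P2 → P1 → Hub.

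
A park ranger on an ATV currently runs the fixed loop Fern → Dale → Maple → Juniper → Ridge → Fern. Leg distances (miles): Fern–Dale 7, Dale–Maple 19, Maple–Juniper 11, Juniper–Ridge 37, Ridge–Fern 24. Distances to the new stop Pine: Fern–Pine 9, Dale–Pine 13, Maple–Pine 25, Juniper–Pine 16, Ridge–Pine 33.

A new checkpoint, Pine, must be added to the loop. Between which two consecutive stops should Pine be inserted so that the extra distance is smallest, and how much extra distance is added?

Adding 12 miles by placing Pine on the Juniper–Ridge leg.

Insertion cost between consecutive stops i–j is d(i,Pine) + d(Pine,j) − d(i,j):
  between Fern and Dale: 9 + 13 − 7 = 15
  between Dale and Maple: 13 + 25 − 19 = 19
  between Maple and Juniper: 25 + 16 − 11 = 30
  between Juniper and Ridge: 16 + 33 − 37 = 12
  between Ridge and Fern: 33 + 9 − 24 = 18
Cheapest insertion is between Juniper and Ridge, adding 12.
New total = 98 + 12 = 110.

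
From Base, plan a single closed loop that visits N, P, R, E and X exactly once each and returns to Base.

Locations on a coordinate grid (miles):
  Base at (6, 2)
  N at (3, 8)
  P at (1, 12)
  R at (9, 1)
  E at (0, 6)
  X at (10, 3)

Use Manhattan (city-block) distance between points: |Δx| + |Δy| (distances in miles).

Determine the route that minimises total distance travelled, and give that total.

There are 60 distinct closed tours to check (reversals are equivalent).
Base→N→P→R→E→X→Base: 9+6+19+14+13+5 = 66
Base→N→P→R→X→E→Base: 9+6+19+3+13+10 = 60
Base→N→P→E→R→X→Base: 9+6+7+14+3+5 = 44
Base→N→P→E→X→R→Base: 9+6+7+13+3+4 = 42
Base→N→P→X→R→E→Base: 9+6+18+3+14+10 = 60
Base→N→P→X→E→R→Base: 9+6+18+13+14+4 = 64
Base→N→R→P→E→X→Base: 9+13+19+7+13+5 = 66
Base→N→R→P→X→E→Base: 9+13+19+18+13+10 = 82
Base→N→R→E→P→X→Base: 9+13+14+7+18+5 = 66
Base→N→R→E→X→P→Base: 9+13+14+13+18+15 = 82
Base→N→R→X→P→E→Base: 9+13+3+18+7+10 = 60
Base→N→R→X→E→P→Base: 9+13+3+13+7+15 = 60
Base→N→E→P→R→X→Base: 9+5+7+19+3+5 = 48
Base→N→E→P→X→R→Base: 9+5+7+18+3+4 = 46
… (46 more)
The minimum is 42.
One optimal route: Base → N → P → E → X → R → Base (or its reverse).

Shortest round trip = 42 miles.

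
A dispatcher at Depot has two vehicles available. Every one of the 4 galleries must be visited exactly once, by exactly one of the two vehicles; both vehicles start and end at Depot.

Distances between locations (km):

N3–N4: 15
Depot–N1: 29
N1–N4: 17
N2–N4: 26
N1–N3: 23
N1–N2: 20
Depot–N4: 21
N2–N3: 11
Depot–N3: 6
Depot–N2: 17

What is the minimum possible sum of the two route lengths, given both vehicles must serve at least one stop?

There are 2^3 − 1 = 7 ways to divide the 4 stops into two non-empty groups. For each, the best each vehicle can do is its own shortest tour through its group:
  {N1} + {N2, N3, N4}: 58 + 64 = 122
  {N2} + {N1, N3, N4}: 34 + 67 = 101
  {N1, N2} + {N3, N4}: 66 + 42 = 108
  {N3} + {N1, N2, N4}: 12 + 75 = 87
  {N1, N3} + {N2, N4}: 58 + 64 = 122
  {N2, N3} + {N1, N4}: 34 + 67 = 101
  … (7 splits in total)
Best: vehicle 1 Depot → N3 → Depot = 12; vehicle 2 Depot → N2 → N1 → N4 → Depot = 75; combined 87.

87 km — the smallest possible combined total.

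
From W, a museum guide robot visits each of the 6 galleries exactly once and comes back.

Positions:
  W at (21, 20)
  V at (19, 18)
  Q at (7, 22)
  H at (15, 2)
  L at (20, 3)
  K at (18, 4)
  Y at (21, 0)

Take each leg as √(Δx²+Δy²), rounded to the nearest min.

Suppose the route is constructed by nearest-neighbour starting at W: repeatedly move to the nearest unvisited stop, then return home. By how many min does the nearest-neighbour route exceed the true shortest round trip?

From W: V=3, Q=14, K=16, L=17, H=19, Y=20 → choose V (3).
From V: Q=13, K=14, L=15, H=16, Y=18 → choose Q (13).
From Q: K=21, H=22, L=23, Y=26 → choose K (21).
From K: L=2, H=4, Y=5 → choose L (2).
From L: Y=3, H=5 → choose Y (3).
From Y: H=6 → choose H (6).
NN route W → V → Q → K → L → Y → H → W costs 67.
Optimal: W → V → K → L → Y → H → Q → W costs 64 (by enumerating all 360 distinct tours).
Excess = 67 − 64 = 3.

Excess over optimum: 3 min.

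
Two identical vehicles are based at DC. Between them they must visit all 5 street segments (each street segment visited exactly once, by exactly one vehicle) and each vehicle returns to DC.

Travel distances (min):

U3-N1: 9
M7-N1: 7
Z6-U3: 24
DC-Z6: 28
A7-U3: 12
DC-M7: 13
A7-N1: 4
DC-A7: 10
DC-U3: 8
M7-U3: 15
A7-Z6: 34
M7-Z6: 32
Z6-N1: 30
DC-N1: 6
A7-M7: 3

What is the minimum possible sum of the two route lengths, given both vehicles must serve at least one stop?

Minimum combined distance: 86 min.

There are 2^4 − 1 = 15 ways to divide the 5 stops into two non-empty groups. For each, the best each vehicle can do is its own shortest tour through its group:
  {A7} + {M7, Z6, U3, N1}: 20 + 77 = 97
  {M7} + {A7, Z6, U3, N1}: 26 + 74 = 100
  {A7, M7} + {Z6, U3, N1}: 26 + 67 = 93
  {Z6} + {A7, M7, U3, N1}: 56 + 36 = 92
  {A7, Z6} + {M7, U3, N1}: 72 + 36 = 108
  {M7, Z6} + {A7, U3, N1}: 73 + 30 = 103
  … (15 splits in total)
  {Z6, U3} + {A7, M7, N1}: 60 + 26 = 86  ← best
Best: vehicle 1 DC → Z6 → U3 → DC = 60; vehicle 2 DC → A7 → M7 → N1 → DC = 26; combined 86.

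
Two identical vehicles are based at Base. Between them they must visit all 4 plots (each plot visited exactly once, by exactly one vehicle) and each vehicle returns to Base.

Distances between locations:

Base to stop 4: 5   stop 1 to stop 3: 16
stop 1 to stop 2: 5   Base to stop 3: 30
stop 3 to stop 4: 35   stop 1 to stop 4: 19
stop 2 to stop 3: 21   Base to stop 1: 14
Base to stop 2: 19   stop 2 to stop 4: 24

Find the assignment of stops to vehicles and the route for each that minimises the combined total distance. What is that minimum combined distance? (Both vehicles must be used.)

There are 2^3 − 1 = 7 ways to divide the 4 stops into two non-empty groups. For each, the best each vehicle can do is its own shortest tour through its group:
  {stop 1} + {stop 2, stop 3, stop 4}: 28 + 80 = 108
  {stop 2} + {stop 1, stop 3, stop 4}: 38 + 70 = 108
  {stop 1, stop 2} + {stop 3, stop 4}: 38 + 70 = 108
  {stop 3} + {stop 1, stop 2, stop 4}: 60 + 48 = 108
  {stop 1, stop 3} + {stop 2, stop 4}: 60 + 48 = 108
  {stop 2, stop 3} + {stop 1, stop 4}: 70 + 38 = 108
  … (7 splits in total)
  {stop 1, stop 2, stop 3} + {stop 4}: 70 + 10 = 80  ← best
Best: vehicle 1 Base → stop 1 → stop 2 → stop 3 → Base = 70; vehicle 2 Base → stop 4 → Base = 10; combined 80.

80 — the smallest possible combined total.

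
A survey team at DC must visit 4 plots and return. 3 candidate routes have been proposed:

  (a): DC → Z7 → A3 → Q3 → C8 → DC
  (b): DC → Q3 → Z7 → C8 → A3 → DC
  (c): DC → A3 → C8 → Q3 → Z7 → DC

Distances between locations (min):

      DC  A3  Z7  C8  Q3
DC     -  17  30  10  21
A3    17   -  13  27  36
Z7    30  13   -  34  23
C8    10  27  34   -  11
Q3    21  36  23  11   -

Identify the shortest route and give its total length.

100 min — (a) is the shortest.

(a): 30 + 13 + 36 + 11 + 10 = 100
(b): 21 + 23 + 34 + 27 + 17 = 122
(c): 17 + 27 + 11 + 23 + 30 = 108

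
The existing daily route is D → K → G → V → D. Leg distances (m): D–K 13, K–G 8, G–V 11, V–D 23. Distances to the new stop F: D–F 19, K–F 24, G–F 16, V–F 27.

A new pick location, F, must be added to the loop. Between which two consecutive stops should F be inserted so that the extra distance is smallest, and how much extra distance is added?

Insertion cost between consecutive stops i–j is d(i,F) + d(F,j) − d(i,j):
  between D and K: 19 + 24 − 13 = 30
  between K and G: 24 + 16 − 8 = 32
  between G and V: 16 + 27 − 11 = 32
  between V and D: 27 + 19 − 23 = 23
Cheapest insertion is between V and D, adding 23.
New total = 55 + 23 = 78.

+23 m — insert F between V and D.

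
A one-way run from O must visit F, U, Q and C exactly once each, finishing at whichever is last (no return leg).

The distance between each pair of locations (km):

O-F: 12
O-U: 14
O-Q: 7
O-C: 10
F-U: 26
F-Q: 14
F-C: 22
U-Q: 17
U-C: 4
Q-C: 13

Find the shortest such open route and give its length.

43 km — the minimum one-way total.

There are 4! = 24 possible orderings.
O→F→U→Q→C: 12+26+17+13 = 68
O→F→U→C→Q: 12+26+4+13 = 55
O→F→Q→U→C: 12+14+17+4 = 47
O→F→Q→C→U: 12+14+13+4 = 43
O→F→C→U→Q: 12+22+4+17 = 55
O→F→C→Q→U: 12+22+13+17 = 64
O→U→F→Q→C: 14+26+14+13 = 67
O→U→F→C→Q: 14+26+22+13 = 75
O→U→Q→F→C: 14+17+14+22 = 67
O→U→Q→C→F: 14+17+13+22 = 66
O→U→C→F→Q: 14+4+22+14 = 54
O→U→C→Q→F: 14+4+13+14 = 45
O→Q→F→U→C: 7+14+26+4 = 51
O→Q→F→C→U: 7+14+22+4 = 47
… (10 more)
The minimum is 43.
One shortest path: O → F → Q → C → U.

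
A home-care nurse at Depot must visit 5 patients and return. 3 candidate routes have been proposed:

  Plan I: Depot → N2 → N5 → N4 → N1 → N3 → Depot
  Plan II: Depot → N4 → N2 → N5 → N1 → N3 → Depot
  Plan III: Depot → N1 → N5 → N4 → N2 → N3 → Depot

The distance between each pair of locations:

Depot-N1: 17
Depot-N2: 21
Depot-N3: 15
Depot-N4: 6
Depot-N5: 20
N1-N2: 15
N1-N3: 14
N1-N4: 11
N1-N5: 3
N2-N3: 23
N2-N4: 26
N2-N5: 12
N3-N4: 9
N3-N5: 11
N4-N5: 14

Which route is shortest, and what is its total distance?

Shortest is Plan II, total 76.

Plan I: 21 + 12 + 14 + 11 + 14 + 15 = 87
Plan II: 6 + 26 + 12 + 3 + 14 + 15 = 76
Plan III: 17 + 3 + 14 + 26 + 23 + 15 = 98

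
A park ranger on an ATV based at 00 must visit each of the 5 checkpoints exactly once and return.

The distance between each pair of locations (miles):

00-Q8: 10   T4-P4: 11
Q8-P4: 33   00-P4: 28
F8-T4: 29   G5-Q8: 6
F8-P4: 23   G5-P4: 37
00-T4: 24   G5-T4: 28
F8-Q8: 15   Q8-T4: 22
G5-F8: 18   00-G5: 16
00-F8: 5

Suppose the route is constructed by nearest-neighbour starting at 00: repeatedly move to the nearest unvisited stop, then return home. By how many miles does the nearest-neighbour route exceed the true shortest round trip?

Excess over optimum: 10 miles.

00: F8=5, Q8=10, G5=16, T4=24, P4=28 ⇒ F8
F8: Q8=15, G5=18, P4=23, T4=29 ⇒ Q8
Q8: G5=6, T4=22, P4=33 ⇒ G5
G5: T4=28, P4=37 ⇒ T4
T4: P4=11 ⇒ P4
NN route 00 → F8 → Q8 → G5 → T4 → P4 → 00 costs 93.
Optimal: 00 → G5 → Q8 → T4 → P4 → F8 → 00 costs 83 (by enumerating all 60 distinct tours).
Excess = 93 − 83 = 10.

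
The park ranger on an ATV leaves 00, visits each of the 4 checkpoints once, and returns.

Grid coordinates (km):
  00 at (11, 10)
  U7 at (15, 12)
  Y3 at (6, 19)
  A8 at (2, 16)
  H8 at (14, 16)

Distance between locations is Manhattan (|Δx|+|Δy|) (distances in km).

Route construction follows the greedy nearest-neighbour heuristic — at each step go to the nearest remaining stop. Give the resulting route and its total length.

00 → [U7:6 / H8:9 / Y3:14 / A8:15] → U7 (6)
U7 → [H8:5 / Y3:16 / A8:17] → H8 (5)
H8 → [Y3:11 / A8:12] → Y3 (11)
Y3 → [A8:7] → A8 (7)
Return A8→00: 15.
Total = 6 + 5 + 11 + 7 + 15 = 44.

Nearest-neighbour total = 44 km; route 00 → U7 → H8 → Y3 → A8 → 00.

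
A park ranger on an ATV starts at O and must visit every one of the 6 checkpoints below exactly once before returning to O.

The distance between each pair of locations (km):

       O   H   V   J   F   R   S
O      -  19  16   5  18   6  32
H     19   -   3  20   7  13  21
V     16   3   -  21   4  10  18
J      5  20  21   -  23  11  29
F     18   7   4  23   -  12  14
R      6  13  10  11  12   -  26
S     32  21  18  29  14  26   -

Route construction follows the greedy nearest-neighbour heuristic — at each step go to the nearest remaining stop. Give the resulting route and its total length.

O → [J:5 / R:6 / V:16 / F:18 / H:19 / S:32] → J (5)
J → [R:11 / H:20 / V:21 / F:23 / S:29] → R (11)
R → [V:10 / F:12 / H:13 / S:26] → V (10)
V → [H:3 / F:4 / S:18] → H (3)
H → [F:7 / S:21] → F (7)
F → [S:14] → S (14)
Return S→O: 32.
Total = 5 + 11 + 10 + 3 + 7 + 14 + 32 = 82.

Total distance 82 km via the nearest-neighbour route O → J → R → V → H → F → S → O.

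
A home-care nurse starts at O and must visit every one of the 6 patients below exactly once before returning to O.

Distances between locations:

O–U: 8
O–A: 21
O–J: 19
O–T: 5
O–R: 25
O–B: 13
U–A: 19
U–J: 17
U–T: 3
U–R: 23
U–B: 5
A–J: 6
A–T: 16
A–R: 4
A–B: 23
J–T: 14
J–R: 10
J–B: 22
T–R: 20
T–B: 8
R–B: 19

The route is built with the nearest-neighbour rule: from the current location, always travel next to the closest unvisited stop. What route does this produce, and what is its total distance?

O → [T:5 / U:8 / B:13 / J:19 / A:21 / R:25] → T (5)
T → [U:3 / B:8 / J:14 / A:16 / R:20] → U (3)
U → [B:5 / J:17 / A:19 / R:23] → B (5)
B → [R:19 / J:22 / A:23] → R (19)
R → [A:4 / J:10] → A (4)
A → [J:6] → J (6)
Return J→O: 19.
Total = 5 + 3 + 5 + 19 + 4 + 6 + 19 = 61.

61 along O → T → U → B → R → A → J → O.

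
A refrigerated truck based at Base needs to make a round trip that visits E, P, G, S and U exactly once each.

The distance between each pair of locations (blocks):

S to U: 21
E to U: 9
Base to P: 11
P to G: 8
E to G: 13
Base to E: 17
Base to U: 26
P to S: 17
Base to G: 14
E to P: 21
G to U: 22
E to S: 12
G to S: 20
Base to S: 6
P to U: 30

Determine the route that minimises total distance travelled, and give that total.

There are 60 distinct closed tours to check (reversals are equivalent).
Base - E - P - G - S - U - Base: 17+21+8+20+21+26 = 113
Base - E - P - G - U - S - Base: 17+21+8+22+21+6 = 95
Base - E - P - S - G - U - Base: 17+21+17+20+22+26 = 123
Base - E - P - S - U - G - Base: 17+21+17+21+22+14 = 112
Base - E - P - U - G - S - Base: 17+21+30+22+20+6 = 116
Base - E - P - U - S - G - Base: 17+21+30+21+20+14 = 123
Base - E - G - P - S - U - Base: 17+13+8+17+21+26 = 102
Base - E - G - P - U - S - Base: 17+13+8+30+21+6 = 95
Base - E - G - S - P - U - Base: 17+13+20+17+30+26 = 123
Base - E - G - S - U - P - Base: 17+13+20+21+30+11 = 112
Base - E - G - U - P - S - Base: 17+13+22+30+17+6 = 105
Base - E - G - U - S - P - Base: 17+13+22+21+17+11 = 101
Base - E - S - P - G - U - Base: 17+12+17+8+22+26 = 102
Base - E - S - P - U - G - Base: 17+12+17+30+22+14 = 112
… (46 more)
Base - P - G - E - U - S - Base: 11+8+13+9+21+6 = 68  ← best
The minimum is 68.
One optimal route: Base → P → G → E → U → S → Base (or its reverse).

Shortest round trip = 68 blocks.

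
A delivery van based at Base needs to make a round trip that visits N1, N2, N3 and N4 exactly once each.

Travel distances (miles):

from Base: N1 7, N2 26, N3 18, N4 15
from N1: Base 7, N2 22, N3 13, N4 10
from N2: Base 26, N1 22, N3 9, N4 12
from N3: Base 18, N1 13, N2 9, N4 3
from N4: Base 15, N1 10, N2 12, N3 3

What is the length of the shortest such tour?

55 miles — the shortest possible round trip.

Base→N1→N2→N3→N4→Base: 7+22+9+3+15 = 56
Base→N1→N2→N4→N3→Base: 7+22+12+3+18 = 62
Base→N1→N3→N2→N4→Base: 7+13+9+12+15 = 56
Base→N1→N3→N4→N2→Base: 7+13+3+12+26 = 61
Base→N1→N4→N2→N3→Base: 7+10+12+9+18 = 56
Base→N1→N4→N3→N2→Base: 7+10+3+9+26 = 55
Base→N2→N1→N3→N4→Base: 26+22+13+3+15 = 79
Base→N2→N1→N4→N3→Base: 26+22+10+3+18 = 79
Base→N2→N3→N1→N4→Base: 26+9+13+10+15 = 73
Base→N2→N4→N1→N3→Base: 26+12+10+13+18 = 79
Base→N3→N1→N2→N4→Base: 18+13+22+12+15 = 80
Base→N3→N2→N1→N4→Base: 18+9+22+10+15 = 74
The minimum is 55.
One optimal route: Base → N1 → N4 → N3 → N2 → Base (or its reverse).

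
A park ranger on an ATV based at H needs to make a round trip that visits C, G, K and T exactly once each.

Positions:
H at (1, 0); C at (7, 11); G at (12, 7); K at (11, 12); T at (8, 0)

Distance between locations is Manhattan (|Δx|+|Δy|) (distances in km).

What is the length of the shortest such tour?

There are 12 distinct closed tours to check (reversals are equivalent).
H → C → G → K → T → H: 17+9+6+15+7 = 54
H → C → G → T → K → H: 17+9+11+15+22 = 74
H → C → K → G → T → H: 17+5+6+11+7 = 46
H → C → K → T → G → H: 17+5+15+11+18 = 66
H → C → T → G → K → H: 17+12+11+6+22 = 68
H → C → T → K → G → H: 17+12+15+6+18 = 68
H → G → C → K → T → H: 18+9+5+15+7 = 54
H → G → C → T → K → H: 18+9+12+15+22 = 76
H → G → K → C → T → H: 18+6+5+12+7 = 48
H → G → T → C → K → H: 18+11+12+5+22 = 68
H → K → C → G → T → H: 22+5+9+11+7 = 54
H → K → G → C → T → H: 22+6+9+12+7 = 56
The minimum is 46.
One optimal route: H → C → K → G → T → H (or its reverse).

46 km — the shortest possible round trip.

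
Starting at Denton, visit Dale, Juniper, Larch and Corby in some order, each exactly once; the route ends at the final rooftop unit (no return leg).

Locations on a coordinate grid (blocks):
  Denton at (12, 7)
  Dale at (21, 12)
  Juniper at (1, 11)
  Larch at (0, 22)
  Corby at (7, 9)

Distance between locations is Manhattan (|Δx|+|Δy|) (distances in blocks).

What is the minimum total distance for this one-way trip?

51 blocks — the minimum one-way total.

There are 4! = 24 possible orderings.
Denton→Dale→Juniper→Larch→Corby: 14+21+12+20 = 67
Denton→Dale→Juniper→Corby→Larch: 14+21+8+20 = 63
Denton→Dale→Larch→Juniper→Corby: 14+31+12+8 = 65
Denton→Dale→Larch→Corby→Juniper: 14+31+20+8 = 73
Denton→Dale→Corby→Juniper→Larch: 14+17+8+12 = 51
Denton→Dale→Corby→Larch→Juniper: 14+17+20+12 = 63
Denton→Juniper→Dale→Larch→Corby: 15+21+31+20 = 87
Denton→Juniper→Dale→Corby→Larch: 15+21+17+20 = 73
Denton→Juniper→Larch→Dale→Corby: 15+12+31+17 = 75
Denton→Juniper→Larch→Corby→Dale: 15+12+20+17 = 64
Denton→Juniper→Corby→Dale→Larch: 15+8+17+31 = 71
Denton→Juniper→Corby→Larch→Dale: 15+8+20+31 = 74
Denton→Larch→Dale→Juniper→Corby: 27+31+21+8 = 87
Denton→Larch→Dale→Corby→Juniper: 27+31+17+8 = 83
… (10 more)
The minimum is 51.
One shortest path: Denton → Dale → Corby → Juniper → Larch.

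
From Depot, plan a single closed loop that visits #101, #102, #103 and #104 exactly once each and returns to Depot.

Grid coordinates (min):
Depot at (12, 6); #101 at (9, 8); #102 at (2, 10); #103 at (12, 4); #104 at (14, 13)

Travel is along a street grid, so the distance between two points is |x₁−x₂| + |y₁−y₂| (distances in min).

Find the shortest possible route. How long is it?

42 min — the shortest possible round trip.

There are 12 distinct closed tours to check (reversals are equivalent).
Depot → #101 → #102 → #103 → #104 → Depot: 5+9+16+11+9 = 50
Depot → #101 → #102 → #104 → #103 → Depot: 5+9+15+11+2 = 42
Depot → #101 → #103 → #102 → #104 → Depot: 5+7+16+15+9 = 52
Depot → #101 → #103 → #104 → #102 → Depot: 5+7+11+15+14 = 52
Depot → #101 → #104 → #102 → #103 → Depot: 5+10+15+16+2 = 48
Depot → #101 → #104 → #103 → #102 → Depot: 5+10+11+16+14 = 56
Depot → #102 → #101 → #103 → #104 → Depot: 14+9+7+11+9 = 50
Depot → #102 → #101 → #104 → #103 → Depot: 14+9+10+11+2 = 46
Depot → #102 → #103 → #101 → #104 → Depot: 14+16+7+10+9 = 56
Depot → #102 → #104 → #101 → #103 → Depot: 14+15+10+7+2 = 48
Depot → #103 → #101 → #102 → #104 → Depot: 2+7+9+15+9 = 42
Depot → #103 → #102 → #101 → #104 → Depot: 2+16+9+10+9 = 46
The minimum is 42.
One optimal route: Depot → #101 → #102 → #104 → #103 → Depot (or its reverse).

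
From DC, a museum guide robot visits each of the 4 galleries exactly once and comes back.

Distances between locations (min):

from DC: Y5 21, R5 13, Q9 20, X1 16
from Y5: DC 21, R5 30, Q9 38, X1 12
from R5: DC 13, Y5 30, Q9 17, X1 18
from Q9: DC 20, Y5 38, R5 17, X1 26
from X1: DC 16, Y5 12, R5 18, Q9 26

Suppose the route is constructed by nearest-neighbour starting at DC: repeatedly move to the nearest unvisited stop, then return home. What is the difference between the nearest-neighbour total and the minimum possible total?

The nearest-neighbour route is 1 min longer than optimal.

DC: R5=13, X1=16, Q9=20, Y5=21 ⇒ R5
R5: Q9=17, X1=18, Y5=30 ⇒ Q9
Q9: X1=26, Y5=38 ⇒ X1
X1: Y5=12 ⇒ Y5
NN route DC → R5 → Q9 → X1 → Y5 → DC costs 89.
Optimal: DC → Y5 → X1 → R5 → Q9 → DC costs 88 (by enumerating all 12 distinct tours).
Excess = 89 − 88 = 1.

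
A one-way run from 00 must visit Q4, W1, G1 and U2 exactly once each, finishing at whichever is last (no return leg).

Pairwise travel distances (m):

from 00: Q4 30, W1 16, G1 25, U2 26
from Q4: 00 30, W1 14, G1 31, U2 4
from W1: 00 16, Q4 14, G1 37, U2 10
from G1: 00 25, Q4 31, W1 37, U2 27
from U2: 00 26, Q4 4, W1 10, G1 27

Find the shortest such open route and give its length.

There are 4! = 24 possible orderings.
00 → Q4 → W1 → G1 → U2: 30+14+37+27 = 108
00 → Q4 → W1 → U2 → G1: 30+14+10+27 = 81
00 → Q4 → G1 → W1 → U2: 30+31+37+10 = 108
00 → Q4 → G1 → U2 → W1: 30+31+27+10 = 98
00 → Q4 → U2 → W1 → G1: 30+4+10+37 = 81
00 → Q4 → U2 → G1 → W1: 30+4+27+37 = 98
00 → W1 → Q4 → G1 → U2: 16+14+31+27 = 88
00 → W1 → Q4 → U2 → G1: 16+14+4+27 = 61
00 → W1 → G1 → Q4 → U2: 16+37+31+4 = 88
00 → W1 → G1 → U2 → Q4: 16+37+27+4 = 84
00 → W1 → U2 → Q4 → G1: 16+10+4+31 = 61
00 → W1 → U2 → G1 → Q4: 16+10+27+31 = 84
00 → G1 → Q4 → W1 → U2: 25+31+14+10 = 80
00 → G1 → Q4 → U2 → W1: 25+31+4+10 = 70
… (10 more)
The minimum is 61.
One shortest path: 00 → W1 → Q4 → U2 → G1.

Shortest open route: 61 m.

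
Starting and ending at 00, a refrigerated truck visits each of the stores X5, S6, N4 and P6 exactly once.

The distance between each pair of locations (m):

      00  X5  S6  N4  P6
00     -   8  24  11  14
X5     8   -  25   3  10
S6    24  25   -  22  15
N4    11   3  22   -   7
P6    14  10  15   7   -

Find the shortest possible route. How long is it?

With 4 stops there are 4!/2 = 12 distinct round trips (a route and its reverse cost the same).
00-X5-S6-N4-P6-00: 8+25+22+7+14 = 76
00-X5-S6-P6-N4-00: 8+25+15+7+11 = 66
00-X5-N4-S6-P6-00: 8+3+22+15+14 = 62
00-X5-N4-P6-S6-00: 8+3+7+15+24 = 57
00-X5-P6-S6-N4-00: 8+10+15+22+11 = 66
00-X5-P6-N4-S6-00: 8+10+7+22+24 = 71
00-S6-X5-N4-P6-00: 24+25+3+7+14 = 73
00-S6-X5-P6-N4-00: 24+25+10+7+11 = 77
00-S6-N4-X5-P6-00: 24+22+3+10+14 = 73
00-S6-P6-X5-N4-00: 24+15+10+3+11 = 63
00-N4-X5-S6-P6-00: 11+3+25+15+14 = 68
00-N4-S6-X5-P6-00: 11+22+25+10+14 = 82
The minimum is 57.
One optimal route: 00 → X5 → N4 → P6 → S6 → 00 (or its reverse).

57 m — the shortest possible round trip.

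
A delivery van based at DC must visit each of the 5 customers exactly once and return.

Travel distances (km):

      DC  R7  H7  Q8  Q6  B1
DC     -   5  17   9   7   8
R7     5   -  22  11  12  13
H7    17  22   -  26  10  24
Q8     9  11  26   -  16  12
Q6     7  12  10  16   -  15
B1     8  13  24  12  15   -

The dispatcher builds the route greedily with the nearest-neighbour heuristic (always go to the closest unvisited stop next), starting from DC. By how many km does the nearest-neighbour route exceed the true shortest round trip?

1 km longer than the optimal tour.

From DC: R7=5, Q6=7, B1=8, Q8=9, H7=17 → choose R7 (5).
From R7: Q8=11, Q6=12, B1=13, H7=22 → choose Q8 (11).
From Q8: B1=12, Q6=16, H7=26 → choose B1 (12).
From B1: Q6=15, H7=24 → choose Q6 (15).
From Q6: H7=10 → choose H7 (10).
NN route DC → R7 → Q8 → B1 → Q6 → H7 → DC costs 70.
Optimal: DC → R7 → Q8 → B1 → H7 → Q6 → DC costs 69 (by enumerating all 60 distinct tours).
Excess = 70 − 69 = 1.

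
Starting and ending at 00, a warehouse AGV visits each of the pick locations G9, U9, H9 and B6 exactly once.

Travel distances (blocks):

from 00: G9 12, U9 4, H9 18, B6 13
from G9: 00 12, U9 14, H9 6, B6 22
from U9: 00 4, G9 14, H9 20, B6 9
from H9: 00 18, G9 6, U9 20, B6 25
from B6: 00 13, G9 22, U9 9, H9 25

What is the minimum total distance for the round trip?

With 4 stops there are 4!/2 = 12 distinct round trips (a route and its reverse cost the same).
00 → G9 → U9 → H9 → B6 → 00: 12+14+20+25+13 = 84
00 → G9 → U9 → B6 → H9 → 00: 12+14+9+25+18 = 78
00 → G9 → H9 → U9 → B6 → 00: 12+6+20+9+13 = 60
00 → G9 → H9 → B6 → U9 → 00: 12+6+25+9+4 = 56
00 → G9 → B6 → U9 → H9 → 00: 12+22+9+20+18 = 81
00 → G9 → B6 → H9 → U9 → 00: 12+22+25+20+4 = 83
00 → U9 → G9 → H9 → B6 → 00: 4+14+6+25+13 = 62
00 → U9 → G9 → B6 → H9 → 00: 4+14+22+25+18 = 83
00 → U9 → H9 → G9 → B6 → 00: 4+20+6+22+13 = 65
00 → U9 → B6 → G9 → H9 → 00: 4+9+22+6+18 = 59
00 → H9 → G9 → U9 → B6 → 00: 18+6+14+9+13 = 60
00 → H9 → U9 → G9 → B6 → 00: 18+20+14+22+13 = 87
The minimum is 56.
One optimal route: 00 → G9 → H9 → B6 → U9 → 00 (or its reverse).

56 blocks — the shortest possible round trip.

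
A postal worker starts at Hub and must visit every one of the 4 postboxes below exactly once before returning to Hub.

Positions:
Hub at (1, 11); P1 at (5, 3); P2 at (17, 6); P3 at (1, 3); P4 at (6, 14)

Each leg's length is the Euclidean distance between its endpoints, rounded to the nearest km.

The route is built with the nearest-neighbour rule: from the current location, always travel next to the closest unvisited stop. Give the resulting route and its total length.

Nearest-neighbour total = 54 km; route Hub → P4 → P1 → P3 → P2 → Hub.

Hub → [P4:6 / P3:8 / P1:9 / P2:17] → P4 (6)
P4 → [P1:11 / P3:12 / P2:14] → P1 (11)
P1 → [P3:4 / P2:12] → P3 (4)
P3 → [P2:16] → P2 (16)
Return P2→Hub: 17.
Total = 6 + 11 + 4 + 16 + 17 = 54.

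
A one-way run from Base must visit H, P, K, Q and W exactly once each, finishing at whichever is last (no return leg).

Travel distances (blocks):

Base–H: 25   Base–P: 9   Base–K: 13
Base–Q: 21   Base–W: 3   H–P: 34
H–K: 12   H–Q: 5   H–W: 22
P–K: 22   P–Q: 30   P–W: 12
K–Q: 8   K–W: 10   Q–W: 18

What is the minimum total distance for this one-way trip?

There are 5! = 120 possible orderings.
Base → H → P → K → Q → W: 25+34+22+8+18 = 107
Base → H → P → K → W → Q: 25+34+22+10+18 = 109
Base → H → P → Q → K → W: 25+34+30+8+10 = 107
Base → H → P → Q → W → K: 25+34+30+18+10 = 117
Base → H → P → W → K → Q: 25+34+12+10+8 = 89
Base → H → P → W → Q → K: 25+34+12+18+8 = 97
Base → H → K → P → Q → W: 25+12+22+30+18 = 107
Base → H → K → P → W → Q: 25+12+22+12+18 = 89
Base → H → K → Q → P → W: 25+12+8+30+12 = 87
Base → H → K → Q → W → P: 25+12+8+18+12 = 75
Base → H → K → W → P → Q: 25+12+10+12+30 = 89
Base → H → K → W → Q → P: 25+12+10+18+30 = 95
Base → H → Q → P → K → W: 25+5+30+22+10 = 92
Base → H → Q → P → W → K: 25+5+30+12+10 = 82
… (106 more)
Base → P → W → K → Q → H: 9+12+10+8+5 = 44  ← best
The minimum is 44.
One shortest path: Base → P → W → K → Q → H.

Minimum one-way distance = 44 blocks.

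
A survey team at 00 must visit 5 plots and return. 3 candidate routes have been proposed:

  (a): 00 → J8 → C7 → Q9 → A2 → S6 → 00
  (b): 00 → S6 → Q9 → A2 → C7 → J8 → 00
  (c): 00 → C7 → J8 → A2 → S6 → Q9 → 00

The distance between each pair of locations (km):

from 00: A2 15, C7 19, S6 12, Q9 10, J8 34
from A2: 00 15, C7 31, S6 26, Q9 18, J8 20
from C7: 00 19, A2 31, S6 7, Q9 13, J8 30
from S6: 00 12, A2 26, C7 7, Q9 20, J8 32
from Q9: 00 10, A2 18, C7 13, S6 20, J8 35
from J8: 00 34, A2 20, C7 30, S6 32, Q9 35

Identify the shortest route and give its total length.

(a): 34 + 30 + 13 + 18 + 26 + 12 = 133
(b): 12 + 20 + 18 + 31 + 30 + 34 = 145
(c): 19 + 30 + 20 + 26 + 20 + 10 = 125

125 km — (c) is the shortest.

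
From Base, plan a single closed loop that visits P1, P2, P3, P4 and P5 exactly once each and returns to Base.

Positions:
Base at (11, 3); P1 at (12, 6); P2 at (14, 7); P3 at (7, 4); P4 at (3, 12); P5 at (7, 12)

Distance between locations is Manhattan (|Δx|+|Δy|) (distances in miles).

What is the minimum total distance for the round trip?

Minimum total distance: 40 miles.

With 5 stops there are 5!/2 = 60 distinct round trips (a route and its reverse cost the same).
Base→P1→P2→P3→P4→P5→Base: 4+3+10+12+4+13 = 46
Base→P1→P2→P3→P5→P4→Base: 4+3+10+8+4+17 = 46
Base→P1→P2→P4→P3→P5→Base: 4+3+16+12+8+13 = 56
Base→P1→P2→P4→P5→P3→Base: 4+3+16+4+8+5 = 40
Base→P1→P2→P5→P3→P4→Base: 4+3+12+8+12+17 = 56
Base→P1→P2→P5→P4→P3→Base: 4+3+12+4+12+5 = 40
Base→P1→P3→P2→P4→P5→Base: 4+7+10+16+4+13 = 54
Base→P1→P3→P2→P5→P4→Base: 4+7+10+12+4+17 = 54
Base→P1→P3→P4→P2→P5→Base: 4+7+12+16+12+13 = 64
Base→P1→P3→P4→P5→P2→Base: 4+7+12+4+12+7 = 46
Base→P1→P3→P5→P2→P4→Base: 4+7+8+12+16+17 = 64
Base→P1→P3→P5→P4→P2→Base: 4+7+8+4+16+7 = 46
Base→P1→P4→P2→P3→P5→Base: 4+15+16+10+8+13 = 66
Base→P1→P4→P2→P5→P3→Base: 4+15+16+12+8+5 = 60
… (46 more)
The minimum is 40.
One optimal route: Base → P1 → P2 → P4 → P5 → P3 → Base (or its reverse).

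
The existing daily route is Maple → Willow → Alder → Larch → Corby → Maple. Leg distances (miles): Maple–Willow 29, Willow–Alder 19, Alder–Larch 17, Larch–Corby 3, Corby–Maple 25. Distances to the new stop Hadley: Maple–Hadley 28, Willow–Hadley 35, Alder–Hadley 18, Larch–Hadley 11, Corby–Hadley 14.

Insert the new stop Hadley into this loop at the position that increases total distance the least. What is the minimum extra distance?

Insertion cost between consecutive stops i–j is d(i,Hadley) + d(Hadley,j) − d(i,j):
  between Maple and Willow: 28 + 35 − 29 = 34
  between Willow and Alder: 35 + 18 − 19 = 34
  between Alder and Larch: 18 + 11 − 17 = 12
  between Larch and Corby: 11 + 14 − 3 = 22
  between Corby and Maple: 14 + 28 − 25 = 17
Cheapest insertion is between Alder and Larch, adding 12.
New total = 93 + 12 = 105.

+12 miles — insert Hadley between Alder and Larch.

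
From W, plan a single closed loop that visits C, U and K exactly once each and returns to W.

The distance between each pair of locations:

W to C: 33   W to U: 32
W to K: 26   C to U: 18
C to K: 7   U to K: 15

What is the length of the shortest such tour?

There are 3 distinct closed tours to check (reversals are equivalent).
W→C→U→K→W: 33+18+15+26 = 92
W→C→K→U→W: 33+7+15+32 = 87
W→U→C→K→W: 32+18+7+26 = 83
The minimum is 83.
One optimal route: W → U → C → K → W (or its reverse).

83 — the shortest possible round trip.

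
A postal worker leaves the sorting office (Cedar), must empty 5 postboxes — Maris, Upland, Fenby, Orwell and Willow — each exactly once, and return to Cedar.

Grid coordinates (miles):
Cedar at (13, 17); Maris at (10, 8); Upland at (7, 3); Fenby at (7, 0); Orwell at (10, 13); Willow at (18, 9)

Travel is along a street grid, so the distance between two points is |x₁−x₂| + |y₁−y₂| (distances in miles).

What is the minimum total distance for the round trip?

Cedar→Maris→Upland→Fenby→Orwell→Willow→Cedar: 12+8+3+16+12+13 = 64
Cedar→Maris→Upland→Fenby→Willow→Orwell→Cedar: 12+8+3+20+12+7 = 62
Cedar→Maris→Upland→Orwell→Fenby→Willow→Cedar: 12+8+13+16+20+13 = 82
Cedar→Maris→Upland→Orwell→Willow→Fenby→Cedar: 12+8+13+12+20+23 = 88
Cedar→Maris→Upland→Willow→Fenby→Orwell→Cedar: 12+8+17+20+16+7 = 80
Cedar→Maris→Upland→Willow→Orwell→Fenby→Cedar: 12+8+17+12+16+23 = 88
Cedar→Maris→Fenby→Upland→Orwell→Willow→Cedar: 12+11+3+13+12+13 = 64
Cedar→Maris→Fenby→Upland→Willow→Orwell→Cedar: 12+11+3+17+12+7 = 62
Cedar→Maris→Fenby→Orwell→Upland→Willow→Cedar: 12+11+16+13+17+13 = 82
Cedar→Maris→Fenby→Orwell→Willow→Upland→Cedar: 12+11+16+12+17+20 = 88
Cedar→Maris→Fenby→Willow→Upland→Orwell→Cedar: 12+11+20+17+13+7 = 80
Cedar→Maris→Fenby→Willow→Orwell→Upland→Cedar: 12+11+20+12+13+20 = 88
Cedar→Maris→Orwell→Upland→Fenby→Willow→Cedar: 12+5+13+3+20+13 = 66
Cedar→Maris→Orwell→Upland→Willow→Fenby→Cedar: 12+5+13+17+20+23 = 90
… (46 more)
Cedar→Orwell→Maris→Upland→Fenby→Willow→Cedar: 7+5+8+3+20+13 = 56  ← best
The minimum is 56.
One optimal route: Cedar → Orwell → Maris → Upland → Fenby → Willow → Cedar (or its reverse).

56 miles — the shortest possible round trip.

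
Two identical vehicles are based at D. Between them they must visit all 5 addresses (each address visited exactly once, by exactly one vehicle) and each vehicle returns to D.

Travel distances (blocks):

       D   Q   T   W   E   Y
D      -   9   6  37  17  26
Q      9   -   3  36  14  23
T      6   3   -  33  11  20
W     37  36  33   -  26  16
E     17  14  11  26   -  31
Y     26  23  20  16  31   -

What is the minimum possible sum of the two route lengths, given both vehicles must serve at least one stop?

103 blocks — the smallest possible combined total.

Try each way of splitting the stops between the two vehicles (each non-empty) and, for each split, find the best tour for each vehicle:
  {Q} + {T, W, E, Y}: 18 + 85 = 103
  {T} + {Q, W, E, Y}: 12 + 91 = 103
  {Q, T} + {W, E, Y}: 18 + 85 = 103
  {W} + {Q, T, E, Y}: 74 + 80 = 154
  {Q, W} + {T, E, Y}: 82 + 74 = 156
  {T, W} + {Q, E, Y}: 76 + 80 = 156
  … (15 splits in total)
Best: vehicle 1 D → Q → D = 18; vehicle 2 D → T → E → W → Y → D = 85; combined 103.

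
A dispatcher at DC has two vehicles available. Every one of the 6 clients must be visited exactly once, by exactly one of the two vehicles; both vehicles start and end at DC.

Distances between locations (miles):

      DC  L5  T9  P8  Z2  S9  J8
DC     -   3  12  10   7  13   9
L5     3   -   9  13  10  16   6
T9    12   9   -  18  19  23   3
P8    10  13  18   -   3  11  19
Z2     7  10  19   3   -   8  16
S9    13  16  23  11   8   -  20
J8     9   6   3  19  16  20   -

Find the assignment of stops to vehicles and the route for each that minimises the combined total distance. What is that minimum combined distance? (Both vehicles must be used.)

Check every non-empty split of the stops between the two vehicles; for each half take its own optimal tour:
  {L5} + {T9, P8, Z2, S9, J8}: 6 + 54 = 60
  {T9} + {L5, P8, Z2, S9, J8}: 24 + 50 = 74
  {L5, T9} + {P8, Z2, S9, J8}: 24 + 50 = 74
  {P8} + {L5, T9, Z2, S9, J8}: 20 + 50 = 70
  {L5, P8} + {T9, Z2, S9, J8}: 26 + 50 = 76
  {T9, P8} + {L5, Z2, S9, J8}: 40 + 44 = 84
  … (31 splits in total)
  {P8, Z2, S9} + {L5, T9, J8}: 34 + 24 = 58  ← best
Best: vehicle 1 DC → P8 → Z2 → S9 → DC = 34; vehicle 2 DC → L5 → T9 → J8 → DC = 24; combined 58.

Minimum combined distance: 58 miles.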